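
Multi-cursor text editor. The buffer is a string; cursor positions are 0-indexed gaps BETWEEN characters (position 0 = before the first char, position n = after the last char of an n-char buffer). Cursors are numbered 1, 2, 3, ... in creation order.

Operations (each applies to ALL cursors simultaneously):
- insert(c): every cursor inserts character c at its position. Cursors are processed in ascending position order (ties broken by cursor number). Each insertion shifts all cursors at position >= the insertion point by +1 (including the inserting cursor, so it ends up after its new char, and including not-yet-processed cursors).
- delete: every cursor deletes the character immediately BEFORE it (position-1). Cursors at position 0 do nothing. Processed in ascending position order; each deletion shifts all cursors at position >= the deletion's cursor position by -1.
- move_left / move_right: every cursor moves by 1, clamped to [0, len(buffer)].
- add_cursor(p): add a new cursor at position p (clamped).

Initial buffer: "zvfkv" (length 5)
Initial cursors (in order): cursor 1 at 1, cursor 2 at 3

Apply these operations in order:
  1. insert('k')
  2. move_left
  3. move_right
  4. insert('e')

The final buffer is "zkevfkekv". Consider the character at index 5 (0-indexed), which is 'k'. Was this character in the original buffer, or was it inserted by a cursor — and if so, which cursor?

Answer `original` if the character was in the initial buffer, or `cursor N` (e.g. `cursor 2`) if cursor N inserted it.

Answer: cursor 2

Derivation:
After op 1 (insert('k')): buffer="zkvfkkv" (len 7), cursors c1@2 c2@5, authorship .1..2..
After op 2 (move_left): buffer="zkvfkkv" (len 7), cursors c1@1 c2@4, authorship .1..2..
After op 3 (move_right): buffer="zkvfkkv" (len 7), cursors c1@2 c2@5, authorship .1..2..
After op 4 (insert('e')): buffer="zkevfkekv" (len 9), cursors c1@3 c2@7, authorship .11..22..
Authorship (.=original, N=cursor N): . 1 1 . . 2 2 . .
Index 5: author = 2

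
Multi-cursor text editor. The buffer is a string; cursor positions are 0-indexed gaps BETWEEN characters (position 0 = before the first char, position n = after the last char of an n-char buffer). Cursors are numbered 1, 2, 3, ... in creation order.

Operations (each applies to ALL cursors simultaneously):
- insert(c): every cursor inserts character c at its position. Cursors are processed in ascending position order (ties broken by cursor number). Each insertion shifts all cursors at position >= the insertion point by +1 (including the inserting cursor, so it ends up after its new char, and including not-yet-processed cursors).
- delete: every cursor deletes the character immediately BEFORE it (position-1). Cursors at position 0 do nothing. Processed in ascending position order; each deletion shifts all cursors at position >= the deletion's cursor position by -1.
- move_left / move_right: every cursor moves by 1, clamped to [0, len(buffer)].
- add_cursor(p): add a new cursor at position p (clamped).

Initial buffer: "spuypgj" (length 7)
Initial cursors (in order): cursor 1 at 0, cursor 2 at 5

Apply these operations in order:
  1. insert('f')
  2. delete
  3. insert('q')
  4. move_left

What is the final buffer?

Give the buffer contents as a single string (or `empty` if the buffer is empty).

Answer: qspuypqgj

Derivation:
After op 1 (insert('f')): buffer="fspuypfgj" (len 9), cursors c1@1 c2@7, authorship 1.....2..
After op 2 (delete): buffer="spuypgj" (len 7), cursors c1@0 c2@5, authorship .......
After op 3 (insert('q')): buffer="qspuypqgj" (len 9), cursors c1@1 c2@7, authorship 1.....2..
After op 4 (move_left): buffer="qspuypqgj" (len 9), cursors c1@0 c2@6, authorship 1.....2..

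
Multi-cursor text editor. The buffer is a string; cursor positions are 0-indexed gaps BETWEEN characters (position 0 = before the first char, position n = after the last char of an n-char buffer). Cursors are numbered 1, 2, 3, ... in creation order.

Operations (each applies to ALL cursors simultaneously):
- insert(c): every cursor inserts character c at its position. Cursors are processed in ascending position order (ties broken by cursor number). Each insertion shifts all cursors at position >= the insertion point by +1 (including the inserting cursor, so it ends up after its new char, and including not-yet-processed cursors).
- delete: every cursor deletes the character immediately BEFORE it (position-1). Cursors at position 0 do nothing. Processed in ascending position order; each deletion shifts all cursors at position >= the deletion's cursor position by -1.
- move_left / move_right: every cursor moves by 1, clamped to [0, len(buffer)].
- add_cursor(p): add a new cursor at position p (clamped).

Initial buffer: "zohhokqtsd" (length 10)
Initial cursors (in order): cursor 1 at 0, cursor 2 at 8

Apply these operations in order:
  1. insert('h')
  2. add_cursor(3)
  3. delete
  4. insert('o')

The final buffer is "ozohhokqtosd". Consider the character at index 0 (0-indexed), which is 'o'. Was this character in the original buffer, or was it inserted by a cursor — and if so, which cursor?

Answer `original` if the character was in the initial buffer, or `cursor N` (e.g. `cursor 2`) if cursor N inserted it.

After op 1 (insert('h')): buffer="hzohhokqthsd" (len 12), cursors c1@1 c2@10, authorship 1........2..
After op 2 (add_cursor(3)): buffer="hzohhokqthsd" (len 12), cursors c1@1 c3@3 c2@10, authorship 1........2..
After op 3 (delete): buffer="zhhokqtsd" (len 9), cursors c1@0 c3@1 c2@7, authorship .........
After op 4 (insert('o')): buffer="ozohhokqtosd" (len 12), cursors c1@1 c3@3 c2@10, authorship 1.3......2..
Authorship (.=original, N=cursor N): 1 . 3 . . . . . . 2 . .
Index 0: author = 1

Answer: cursor 1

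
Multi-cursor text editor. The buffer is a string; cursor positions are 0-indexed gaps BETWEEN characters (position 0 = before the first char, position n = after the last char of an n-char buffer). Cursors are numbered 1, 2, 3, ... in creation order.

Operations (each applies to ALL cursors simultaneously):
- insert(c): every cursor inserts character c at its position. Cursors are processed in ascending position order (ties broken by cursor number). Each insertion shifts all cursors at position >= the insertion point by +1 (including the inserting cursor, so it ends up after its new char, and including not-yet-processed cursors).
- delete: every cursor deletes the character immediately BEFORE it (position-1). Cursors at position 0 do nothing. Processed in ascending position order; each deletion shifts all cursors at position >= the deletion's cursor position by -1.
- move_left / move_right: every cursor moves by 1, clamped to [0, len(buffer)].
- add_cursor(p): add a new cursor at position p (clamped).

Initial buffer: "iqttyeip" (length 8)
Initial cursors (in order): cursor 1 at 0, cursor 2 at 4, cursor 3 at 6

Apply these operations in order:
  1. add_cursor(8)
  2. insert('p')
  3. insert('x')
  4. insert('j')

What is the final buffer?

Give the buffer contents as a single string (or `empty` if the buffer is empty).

Answer: pxjiqttpxjyepxjippxj

Derivation:
After op 1 (add_cursor(8)): buffer="iqttyeip" (len 8), cursors c1@0 c2@4 c3@6 c4@8, authorship ........
After op 2 (insert('p')): buffer="piqttpyepipp" (len 12), cursors c1@1 c2@6 c3@9 c4@12, authorship 1....2..3..4
After op 3 (insert('x')): buffer="pxiqttpxyepxippx" (len 16), cursors c1@2 c2@8 c3@12 c4@16, authorship 11....22..33..44
After op 4 (insert('j')): buffer="pxjiqttpxjyepxjippxj" (len 20), cursors c1@3 c2@10 c3@15 c4@20, authorship 111....222..333..444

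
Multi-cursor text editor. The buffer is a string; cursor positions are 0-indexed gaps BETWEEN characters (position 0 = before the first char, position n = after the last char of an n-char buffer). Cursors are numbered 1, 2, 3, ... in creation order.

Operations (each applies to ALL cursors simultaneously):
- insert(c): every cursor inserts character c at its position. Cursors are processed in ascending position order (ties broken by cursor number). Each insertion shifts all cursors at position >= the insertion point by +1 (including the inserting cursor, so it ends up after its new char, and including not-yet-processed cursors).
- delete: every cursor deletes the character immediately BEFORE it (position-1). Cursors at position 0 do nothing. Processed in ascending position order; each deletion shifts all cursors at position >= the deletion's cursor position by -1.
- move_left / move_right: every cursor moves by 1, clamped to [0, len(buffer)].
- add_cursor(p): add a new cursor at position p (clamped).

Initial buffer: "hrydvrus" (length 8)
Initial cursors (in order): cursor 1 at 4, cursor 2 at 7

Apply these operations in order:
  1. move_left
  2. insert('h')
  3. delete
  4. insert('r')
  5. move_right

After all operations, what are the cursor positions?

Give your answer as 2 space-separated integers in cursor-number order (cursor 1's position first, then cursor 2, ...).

Answer: 5 9

Derivation:
After op 1 (move_left): buffer="hrydvrus" (len 8), cursors c1@3 c2@6, authorship ........
After op 2 (insert('h')): buffer="hryhdvrhus" (len 10), cursors c1@4 c2@8, authorship ...1...2..
After op 3 (delete): buffer="hrydvrus" (len 8), cursors c1@3 c2@6, authorship ........
After op 4 (insert('r')): buffer="hryrdvrrus" (len 10), cursors c1@4 c2@8, authorship ...1...2..
After op 5 (move_right): buffer="hryrdvrrus" (len 10), cursors c1@5 c2@9, authorship ...1...2..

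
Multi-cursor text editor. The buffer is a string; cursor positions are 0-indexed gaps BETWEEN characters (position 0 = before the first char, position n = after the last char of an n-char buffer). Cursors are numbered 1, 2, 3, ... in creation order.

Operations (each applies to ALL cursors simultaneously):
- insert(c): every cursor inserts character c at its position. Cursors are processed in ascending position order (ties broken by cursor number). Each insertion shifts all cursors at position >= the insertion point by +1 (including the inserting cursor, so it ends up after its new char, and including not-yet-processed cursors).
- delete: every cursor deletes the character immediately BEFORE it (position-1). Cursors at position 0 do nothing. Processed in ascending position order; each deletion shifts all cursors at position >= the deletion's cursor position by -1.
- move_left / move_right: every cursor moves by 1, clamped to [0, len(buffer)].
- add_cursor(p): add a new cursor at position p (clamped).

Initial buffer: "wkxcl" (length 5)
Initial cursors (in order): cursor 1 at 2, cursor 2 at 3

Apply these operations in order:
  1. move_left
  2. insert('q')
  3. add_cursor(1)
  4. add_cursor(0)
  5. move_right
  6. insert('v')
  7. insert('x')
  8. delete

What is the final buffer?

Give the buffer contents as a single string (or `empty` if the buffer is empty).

After op 1 (move_left): buffer="wkxcl" (len 5), cursors c1@1 c2@2, authorship .....
After op 2 (insert('q')): buffer="wqkqxcl" (len 7), cursors c1@2 c2@4, authorship .1.2...
After op 3 (add_cursor(1)): buffer="wqkqxcl" (len 7), cursors c3@1 c1@2 c2@4, authorship .1.2...
After op 4 (add_cursor(0)): buffer="wqkqxcl" (len 7), cursors c4@0 c3@1 c1@2 c2@4, authorship .1.2...
After op 5 (move_right): buffer="wqkqxcl" (len 7), cursors c4@1 c3@2 c1@3 c2@5, authorship .1.2...
After op 6 (insert('v')): buffer="wvqvkvqxvcl" (len 11), cursors c4@2 c3@4 c1@6 c2@9, authorship .413.12.2..
After op 7 (insert('x')): buffer="wvxqvxkvxqxvxcl" (len 15), cursors c4@3 c3@6 c1@9 c2@13, authorship .44133.112.22..
After op 8 (delete): buffer="wvqvkvqxvcl" (len 11), cursors c4@2 c3@4 c1@6 c2@9, authorship .413.12.2..

Answer: wvqvkvqxvcl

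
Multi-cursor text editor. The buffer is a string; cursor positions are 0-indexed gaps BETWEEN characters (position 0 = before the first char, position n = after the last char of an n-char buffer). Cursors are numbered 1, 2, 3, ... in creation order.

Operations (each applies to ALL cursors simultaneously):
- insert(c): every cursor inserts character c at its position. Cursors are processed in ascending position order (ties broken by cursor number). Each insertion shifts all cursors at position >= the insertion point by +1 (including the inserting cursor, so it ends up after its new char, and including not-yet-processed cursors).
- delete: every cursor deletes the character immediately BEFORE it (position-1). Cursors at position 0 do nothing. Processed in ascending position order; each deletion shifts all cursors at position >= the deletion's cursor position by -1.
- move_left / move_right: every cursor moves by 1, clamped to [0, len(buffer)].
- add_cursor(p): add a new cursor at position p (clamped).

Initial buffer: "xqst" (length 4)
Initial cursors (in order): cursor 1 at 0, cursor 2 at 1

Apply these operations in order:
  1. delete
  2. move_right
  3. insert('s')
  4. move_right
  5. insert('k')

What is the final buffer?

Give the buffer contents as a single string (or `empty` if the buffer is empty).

After op 1 (delete): buffer="qst" (len 3), cursors c1@0 c2@0, authorship ...
After op 2 (move_right): buffer="qst" (len 3), cursors c1@1 c2@1, authorship ...
After op 3 (insert('s')): buffer="qssst" (len 5), cursors c1@3 c2@3, authorship .12..
After op 4 (move_right): buffer="qssst" (len 5), cursors c1@4 c2@4, authorship .12..
After op 5 (insert('k')): buffer="qssskkt" (len 7), cursors c1@6 c2@6, authorship .12.12.

Answer: qssskkt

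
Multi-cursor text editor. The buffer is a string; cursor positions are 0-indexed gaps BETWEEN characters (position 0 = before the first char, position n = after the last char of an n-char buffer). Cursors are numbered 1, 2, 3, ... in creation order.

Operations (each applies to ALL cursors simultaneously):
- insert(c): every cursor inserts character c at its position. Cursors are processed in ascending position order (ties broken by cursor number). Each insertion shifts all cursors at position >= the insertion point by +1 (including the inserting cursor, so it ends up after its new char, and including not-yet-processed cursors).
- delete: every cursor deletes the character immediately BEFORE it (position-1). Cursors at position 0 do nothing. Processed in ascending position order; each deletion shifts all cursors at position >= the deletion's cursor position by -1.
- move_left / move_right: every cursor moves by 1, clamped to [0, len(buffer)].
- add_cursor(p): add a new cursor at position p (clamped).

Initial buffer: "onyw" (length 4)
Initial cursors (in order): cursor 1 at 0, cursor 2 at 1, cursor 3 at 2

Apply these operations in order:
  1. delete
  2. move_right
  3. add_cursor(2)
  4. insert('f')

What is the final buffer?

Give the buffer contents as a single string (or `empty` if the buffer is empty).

Answer: yfffwf

Derivation:
After op 1 (delete): buffer="yw" (len 2), cursors c1@0 c2@0 c3@0, authorship ..
After op 2 (move_right): buffer="yw" (len 2), cursors c1@1 c2@1 c3@1, authorship ..
After op 3 (add_cursor(2)): buffer="yw" (len 2), cursors c1@1 c2@1 c3@1 c4@2, authorship ..
After op 4 (insert('f')): buffer="yfffwf" (len 6), cursors c1@4 c2@4 c3@4 c4@6, authorship .123.4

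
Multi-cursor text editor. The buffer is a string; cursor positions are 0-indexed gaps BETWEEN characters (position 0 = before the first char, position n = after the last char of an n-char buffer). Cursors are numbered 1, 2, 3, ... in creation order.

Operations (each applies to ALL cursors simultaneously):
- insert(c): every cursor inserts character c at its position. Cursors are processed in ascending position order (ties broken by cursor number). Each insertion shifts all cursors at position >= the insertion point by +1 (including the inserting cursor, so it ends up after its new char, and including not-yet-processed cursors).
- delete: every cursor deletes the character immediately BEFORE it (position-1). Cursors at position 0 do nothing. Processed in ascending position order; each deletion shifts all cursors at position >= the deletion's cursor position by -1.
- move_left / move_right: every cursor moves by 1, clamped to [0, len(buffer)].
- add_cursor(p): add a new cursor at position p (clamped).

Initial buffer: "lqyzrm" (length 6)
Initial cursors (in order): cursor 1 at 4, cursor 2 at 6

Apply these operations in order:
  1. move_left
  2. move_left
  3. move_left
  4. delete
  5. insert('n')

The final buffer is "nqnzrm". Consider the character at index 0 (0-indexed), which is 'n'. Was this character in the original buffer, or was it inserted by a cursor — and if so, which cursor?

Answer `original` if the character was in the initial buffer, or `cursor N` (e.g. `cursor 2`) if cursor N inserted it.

After op 1 (move_left): buffer="lqyzrm" (len 6), cursors c1@3 c2@5, authorship ......
After op 2 (move_left): buffer="lqyzrm" (len 6), cursors c1@2 c2@4, authorship ......
After op 3 (move_left): buffer="lqyzrm" (len 6), cursors c1@1 c2@3, authorship ......
After op 4 (delete): buffer="qzrm" (len 4), cursors c1@0 c2@1, authorship ....
After op 5 (insert('n')): buffer="nqnzrm" (len 6), cursors c1@1 c2@3, authorship 1.2...
Authorship (.=original, N=cursor N): 1 . 2 . . .
Index 0: author = 1

Answer: cursor 1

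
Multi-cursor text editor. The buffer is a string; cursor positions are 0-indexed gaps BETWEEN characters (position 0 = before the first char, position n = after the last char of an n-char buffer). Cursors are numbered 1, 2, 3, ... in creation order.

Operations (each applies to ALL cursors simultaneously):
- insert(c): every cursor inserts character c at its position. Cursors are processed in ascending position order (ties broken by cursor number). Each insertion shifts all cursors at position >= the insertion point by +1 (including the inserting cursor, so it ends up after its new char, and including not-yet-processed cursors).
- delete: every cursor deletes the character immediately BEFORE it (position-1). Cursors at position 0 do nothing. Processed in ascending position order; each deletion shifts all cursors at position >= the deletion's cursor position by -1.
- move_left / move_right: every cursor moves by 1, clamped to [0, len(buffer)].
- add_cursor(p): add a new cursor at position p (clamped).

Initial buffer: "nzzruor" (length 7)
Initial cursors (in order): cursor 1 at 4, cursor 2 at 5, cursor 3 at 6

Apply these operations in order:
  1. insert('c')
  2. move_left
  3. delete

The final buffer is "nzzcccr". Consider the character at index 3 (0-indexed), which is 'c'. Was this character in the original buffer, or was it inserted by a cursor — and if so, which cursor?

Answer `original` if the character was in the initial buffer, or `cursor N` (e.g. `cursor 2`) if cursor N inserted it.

After op 1 (insert('c')): buffer="nzzrcucocr" (len 10), cursors c1@5 c2@7 c3@9, authorship ....1.2.3.
After op 2 (move_left): buffer="nzzrcucocr" (len 10), cursors c1@4 c2@6 c3@8, authorship ....1.2.3.
After op 3 (delete): buffer="nzzcccr" (len 7), cursors c1@3 c2@4 c3@5, authorship ...123.
Authorship (.=original, N=cursor N): . . . 1 2 3 .
Index 3: author = 1

Answer: cursor 1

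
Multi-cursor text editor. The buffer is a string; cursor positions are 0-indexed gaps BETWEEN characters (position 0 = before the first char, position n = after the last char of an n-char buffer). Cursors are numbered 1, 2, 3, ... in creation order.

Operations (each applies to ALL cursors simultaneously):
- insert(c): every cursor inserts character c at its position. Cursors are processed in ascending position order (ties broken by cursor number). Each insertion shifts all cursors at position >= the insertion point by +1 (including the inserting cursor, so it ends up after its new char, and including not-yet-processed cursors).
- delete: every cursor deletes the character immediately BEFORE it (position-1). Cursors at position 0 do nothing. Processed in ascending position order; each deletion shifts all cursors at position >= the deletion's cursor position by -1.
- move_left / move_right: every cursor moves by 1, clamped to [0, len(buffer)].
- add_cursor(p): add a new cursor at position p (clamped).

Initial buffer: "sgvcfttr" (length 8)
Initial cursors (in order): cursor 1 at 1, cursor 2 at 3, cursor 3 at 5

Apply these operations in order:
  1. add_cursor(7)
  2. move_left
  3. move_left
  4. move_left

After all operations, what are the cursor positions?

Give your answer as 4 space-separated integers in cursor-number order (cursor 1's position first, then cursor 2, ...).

Answer: 0 0 2 4

Derivation:
After op 1 (add_cursor(7)): buffer="sgvcfttr" (len 8), cursors c1@1 c2@3 c3@5 c4@7, authorship ........
After op 2 (move_left): buffer="sgvcfttr" (len 8), cursors c1@0 c2@2 c3@4 c4@6, authorship ........
After op 3 (move_left): buffer="sgvcfttr" (len 8), cursors c1@0 c2@1 c3@3 c4@5, authorship ........
After op 4 (move_left): buffer="sgvcfttr" (len 8), cursors c1@0 c2@0 c3@2 c4@4, authorship ........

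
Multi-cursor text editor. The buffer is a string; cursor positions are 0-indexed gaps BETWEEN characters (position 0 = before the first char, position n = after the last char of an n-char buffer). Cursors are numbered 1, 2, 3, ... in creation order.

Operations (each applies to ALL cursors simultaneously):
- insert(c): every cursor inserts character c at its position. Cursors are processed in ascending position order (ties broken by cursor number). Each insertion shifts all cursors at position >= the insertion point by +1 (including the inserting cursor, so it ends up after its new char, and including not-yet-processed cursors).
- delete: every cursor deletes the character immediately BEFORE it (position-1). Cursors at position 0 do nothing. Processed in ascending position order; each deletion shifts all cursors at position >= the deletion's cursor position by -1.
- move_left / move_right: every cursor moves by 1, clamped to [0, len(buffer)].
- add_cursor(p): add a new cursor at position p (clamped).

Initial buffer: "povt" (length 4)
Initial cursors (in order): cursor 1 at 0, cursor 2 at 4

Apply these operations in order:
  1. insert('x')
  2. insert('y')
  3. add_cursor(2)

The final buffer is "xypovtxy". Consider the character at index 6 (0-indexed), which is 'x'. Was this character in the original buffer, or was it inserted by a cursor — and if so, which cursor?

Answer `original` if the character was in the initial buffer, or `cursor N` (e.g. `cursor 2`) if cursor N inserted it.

Answer: cursor 2

Derivation:
After op 1 (insert('x')): buffer="xpovtx" (len 6), cursors c1@1 c2@6, authorship 1....2
After op 2 (insert('y')): buffer="xypovtxy" (len 8), cursors c1@2 c2@8, authorship 11....22
After op 3 (add_cursor(2)): buffer="xypovtxy" (len 8), cursors c1@2 c3@2 c2@8, authorship 11....22
Authorship (.=original, N=cursor N): 1 1 . . . . 2 2
Index 6: author = 2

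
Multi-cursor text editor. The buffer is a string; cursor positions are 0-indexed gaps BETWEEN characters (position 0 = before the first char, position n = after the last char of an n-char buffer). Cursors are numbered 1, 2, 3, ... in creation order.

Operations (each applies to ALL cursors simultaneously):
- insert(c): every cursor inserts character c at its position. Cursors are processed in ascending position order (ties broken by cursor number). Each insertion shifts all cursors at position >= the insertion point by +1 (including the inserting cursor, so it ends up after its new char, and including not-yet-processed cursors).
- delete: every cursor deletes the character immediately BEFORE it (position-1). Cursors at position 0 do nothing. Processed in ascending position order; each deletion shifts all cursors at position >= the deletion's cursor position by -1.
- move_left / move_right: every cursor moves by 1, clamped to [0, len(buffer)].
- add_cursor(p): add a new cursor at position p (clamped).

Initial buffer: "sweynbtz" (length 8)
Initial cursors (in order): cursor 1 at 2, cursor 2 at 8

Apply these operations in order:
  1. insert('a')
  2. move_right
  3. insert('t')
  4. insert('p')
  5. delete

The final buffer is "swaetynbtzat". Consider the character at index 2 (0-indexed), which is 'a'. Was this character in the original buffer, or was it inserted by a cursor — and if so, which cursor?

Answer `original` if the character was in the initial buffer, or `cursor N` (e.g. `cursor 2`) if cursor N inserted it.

After op 1 (insert('a')): buffer="swaeynbtza" (len 10), cursors c1@3 c2@10, authorship ..1......2
After op 2 (move_right): buffer="swaeynbtza" (len 10), cursors c1@4 c2@10, authorship ..1......2
After op 3 (insert('t')): buffer="swaetynbtzat" (len 12), cursors c1@5 c2@12, authorship ..1.1.....22
After op 4 (insert('p')): buffer="swaetpynbtzatp" (len 14), cursors c1@6 c2@14, authorship ..1.11.....222
After op 5 (delete): buffer="swaetynbtzat" (len 12), cursors c1@5 c2@12, authorship ..1.1.....22
Authorship (.=original, N=cursor N): . . 1 . 1 . . . . . 2 2
Index 2: author = 1

Answer: cursor 1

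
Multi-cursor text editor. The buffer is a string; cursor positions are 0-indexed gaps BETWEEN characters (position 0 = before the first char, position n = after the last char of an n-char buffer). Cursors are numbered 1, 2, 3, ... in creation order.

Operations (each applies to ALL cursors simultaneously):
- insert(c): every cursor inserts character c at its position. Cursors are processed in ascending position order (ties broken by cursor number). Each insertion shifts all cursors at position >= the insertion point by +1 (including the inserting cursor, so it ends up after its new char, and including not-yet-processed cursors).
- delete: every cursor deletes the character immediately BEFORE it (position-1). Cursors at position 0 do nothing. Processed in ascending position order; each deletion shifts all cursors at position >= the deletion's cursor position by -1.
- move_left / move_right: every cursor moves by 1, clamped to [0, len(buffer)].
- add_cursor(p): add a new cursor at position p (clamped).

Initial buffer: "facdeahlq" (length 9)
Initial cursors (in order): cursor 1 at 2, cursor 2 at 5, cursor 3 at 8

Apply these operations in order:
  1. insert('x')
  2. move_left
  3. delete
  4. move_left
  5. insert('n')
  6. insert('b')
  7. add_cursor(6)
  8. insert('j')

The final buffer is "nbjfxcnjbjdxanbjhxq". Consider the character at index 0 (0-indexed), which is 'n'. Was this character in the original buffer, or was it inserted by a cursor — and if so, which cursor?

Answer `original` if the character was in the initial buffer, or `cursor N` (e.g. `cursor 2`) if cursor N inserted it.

After op 1 (insert('x')): buffer="faxcdexahlxq" (len 12), cursors c1@3 c2@7 c3@11, authorship ..1...2...3.
After op 2 (move_left): buffer="faxcdexahlxq" (len 12), cursors c1@2 c2@6 c3@10, authorship ..1...2...3.
After op 3 (delete): buffer="fxcdxahxq" (len 9), cursors c1@1 c2@4 c3@7, authorship .1..2..3.
After op 4 (move_left): buffer="fxcdxahxq" (len 9), cursors c1@0 c2@3 c3@6, authorship .1..2..3.
After op 5 (insert('n')): buffer="nfxcndxanhxq" (len 12), cursors c1@1 c2@5 c3@9, authorship 1.1.2.2.3.3.
After op 6 (insert('b')): buffer="nbfxcnbdxanbhxq" (len 15), cursors c1@2 c2@7 c3@12, authorship 11.1.22.2.33.3.
After op 7 (add_cursor(6)): buffer="nbfxcnbdxanbhxq" (len 15), cursors c1@2 c4@6 c2@7 c3@12, authorship 11.1.22.2.33.3.
After op 8 (insert('j')): buffer="nbjfxcnjbjdxanbjhxq" (len 19), cursors c1@3 c4@8 c2@10 c3@16, authorship 111.1.2422.2.333.3.
Authorship (.=original, N=cursor N): 1 1 1 . 1 . 2 4 2 2 . 2 . 3 3 3 . 3 .
Index 0: author = 1

Answer: cursor 1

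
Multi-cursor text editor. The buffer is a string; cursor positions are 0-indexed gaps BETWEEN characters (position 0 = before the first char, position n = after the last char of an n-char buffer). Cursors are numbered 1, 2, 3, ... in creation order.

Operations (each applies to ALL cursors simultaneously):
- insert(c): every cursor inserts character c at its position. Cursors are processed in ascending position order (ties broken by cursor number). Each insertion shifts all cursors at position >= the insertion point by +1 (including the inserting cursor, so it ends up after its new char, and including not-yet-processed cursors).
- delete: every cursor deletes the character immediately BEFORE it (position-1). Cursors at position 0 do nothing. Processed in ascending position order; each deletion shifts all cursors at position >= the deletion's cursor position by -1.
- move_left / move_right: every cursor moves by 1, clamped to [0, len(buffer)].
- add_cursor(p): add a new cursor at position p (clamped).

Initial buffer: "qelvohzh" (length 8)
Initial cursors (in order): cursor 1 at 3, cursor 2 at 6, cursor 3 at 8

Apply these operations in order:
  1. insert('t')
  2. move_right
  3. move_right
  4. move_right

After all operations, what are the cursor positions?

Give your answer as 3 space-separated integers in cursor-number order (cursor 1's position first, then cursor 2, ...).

After op 1 (insert('t')): buffer="qeltvohtzht" (len 11), cursors c1@4 c2@8 c3@11, authorship ...1...2..3
After op 2 (move_right): buffer="qeltvohtzht" (len 11), cursors c1@5 c2@9 c3@11, authorship ...1...2..3
After op 3 (move_right): buffer="qeltvohtzht" (len 11), cursors c1@6 c2@10 c3@11, authorship ...1...2..3
After op 4 (move_right): buffer="qeltvohtzht" (len 11), cursors c1@7 c2@11 c3@11, authorship ...1...2..3

Answer: 7 11 11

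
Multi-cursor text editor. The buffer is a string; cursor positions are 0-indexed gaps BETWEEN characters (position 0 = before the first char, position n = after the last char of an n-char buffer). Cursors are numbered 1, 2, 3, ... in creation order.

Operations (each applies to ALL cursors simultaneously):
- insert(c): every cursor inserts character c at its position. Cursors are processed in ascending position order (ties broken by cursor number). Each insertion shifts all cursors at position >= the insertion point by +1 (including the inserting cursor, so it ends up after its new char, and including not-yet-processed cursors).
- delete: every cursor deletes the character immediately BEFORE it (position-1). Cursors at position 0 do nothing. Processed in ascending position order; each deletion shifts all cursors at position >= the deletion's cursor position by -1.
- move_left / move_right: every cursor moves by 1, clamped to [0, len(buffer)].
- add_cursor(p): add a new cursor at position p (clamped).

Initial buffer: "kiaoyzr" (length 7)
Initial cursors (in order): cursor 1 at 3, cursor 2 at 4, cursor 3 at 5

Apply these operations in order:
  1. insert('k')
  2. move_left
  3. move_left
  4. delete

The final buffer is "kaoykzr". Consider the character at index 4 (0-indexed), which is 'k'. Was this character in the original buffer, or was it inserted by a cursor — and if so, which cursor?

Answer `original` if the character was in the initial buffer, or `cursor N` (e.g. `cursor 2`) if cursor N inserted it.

Answer: cursor 3

Derivation:
After op 1 (insert('k')): buffer="kiakokykzr" (len 10), cursors c1@4 c2@6 c3@8, authorship ...1.2.3..
After op 2 (move_left): buffer="kiakokykzr" (len 10), cursors c1@3 c2@5 c3@7, authorship ...1.2.3..
After op 3 (move_left): buffer="kiakokykzr" (len 10), cursors c1@2 c2@4 c3@6, authorship ...1.2.3..
After op 4 (delete): buffer="kaoykzr" (len 7), cursors c1@1 c2@2 c3@3, authorship ....3..
Authorship (.=original, N=cursor N): . . . . 3 . .
Index 4: author = 3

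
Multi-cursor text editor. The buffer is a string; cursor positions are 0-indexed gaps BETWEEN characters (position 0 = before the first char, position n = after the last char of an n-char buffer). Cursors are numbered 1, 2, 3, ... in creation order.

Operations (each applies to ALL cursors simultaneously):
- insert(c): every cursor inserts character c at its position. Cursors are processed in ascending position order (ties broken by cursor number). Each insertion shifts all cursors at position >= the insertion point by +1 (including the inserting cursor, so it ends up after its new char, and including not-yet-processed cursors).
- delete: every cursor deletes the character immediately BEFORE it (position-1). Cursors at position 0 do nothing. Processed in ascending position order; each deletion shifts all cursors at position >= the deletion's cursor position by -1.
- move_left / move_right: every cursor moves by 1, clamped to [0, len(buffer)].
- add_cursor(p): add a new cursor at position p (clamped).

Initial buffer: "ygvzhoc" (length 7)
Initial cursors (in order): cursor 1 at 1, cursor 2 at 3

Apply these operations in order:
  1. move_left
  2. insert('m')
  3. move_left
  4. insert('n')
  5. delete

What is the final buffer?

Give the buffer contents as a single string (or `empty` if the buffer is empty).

Answer: mygmvzhoc

Derivation:
After op 1 (move_left): buffer="ygvzhoc" (len 7), cursors c1@0 c2@2, authorship .......
After op 2 (insert('m')): buffer="mygmvzhoc" (len 9), cursors c1@1 c2@4, authorship 1..2.....
After op 3 (move_left): buffer="mygmvzhoc" (len 9), cursors c1@0 c2@3, authorship 1..2.....
After op 4 (insert('n')): buffer="nmygnmvzhoc" (len 11), cursors c1@1 c2@5, authorship 11..22.....
After op 5 (delete): buffer="mygmvzhoc" (len 9), cursors c1@0 c2@3, authorship 1..2.....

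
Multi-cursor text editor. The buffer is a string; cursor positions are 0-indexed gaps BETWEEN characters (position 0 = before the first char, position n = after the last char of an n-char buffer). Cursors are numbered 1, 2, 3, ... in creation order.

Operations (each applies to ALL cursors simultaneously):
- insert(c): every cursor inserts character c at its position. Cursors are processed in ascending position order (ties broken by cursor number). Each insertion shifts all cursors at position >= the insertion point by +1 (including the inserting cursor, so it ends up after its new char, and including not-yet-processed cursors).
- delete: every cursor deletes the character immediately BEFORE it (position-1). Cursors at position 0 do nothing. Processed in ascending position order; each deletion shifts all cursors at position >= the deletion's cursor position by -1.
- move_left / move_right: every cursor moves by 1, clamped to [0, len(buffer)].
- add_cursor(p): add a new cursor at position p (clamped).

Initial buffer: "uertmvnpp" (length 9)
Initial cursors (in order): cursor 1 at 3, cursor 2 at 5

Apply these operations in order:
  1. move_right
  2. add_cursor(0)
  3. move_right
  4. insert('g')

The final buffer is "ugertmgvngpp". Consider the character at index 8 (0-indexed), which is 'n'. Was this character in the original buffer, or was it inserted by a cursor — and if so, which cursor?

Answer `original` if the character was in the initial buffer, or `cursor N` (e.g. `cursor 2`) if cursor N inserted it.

After op 1 (move_right): buffer="uertmvnpp" (len 9), cursors c1@4 c2@6, authorship .........
After op 2 (add_cursor(0)): buffer="uertmvnpp" (len 9), cursors c3@0 c1@4 c2@6, authorship .........
After op 3 (move_right): buffer="uertmvnpp" (len 9), cursors c3@1 c1@5 c2@7, authorship .........
After op 4 (insert('g')): buffer="ugertmgvngpp" (len 12), cursors c3@2 c1@7 c2@10, authorship .3....1..2..
Authorship (.=original, N=cursor N): . 3 . . . . 1 . . 2 . .
Index 8: author = original

Answer: original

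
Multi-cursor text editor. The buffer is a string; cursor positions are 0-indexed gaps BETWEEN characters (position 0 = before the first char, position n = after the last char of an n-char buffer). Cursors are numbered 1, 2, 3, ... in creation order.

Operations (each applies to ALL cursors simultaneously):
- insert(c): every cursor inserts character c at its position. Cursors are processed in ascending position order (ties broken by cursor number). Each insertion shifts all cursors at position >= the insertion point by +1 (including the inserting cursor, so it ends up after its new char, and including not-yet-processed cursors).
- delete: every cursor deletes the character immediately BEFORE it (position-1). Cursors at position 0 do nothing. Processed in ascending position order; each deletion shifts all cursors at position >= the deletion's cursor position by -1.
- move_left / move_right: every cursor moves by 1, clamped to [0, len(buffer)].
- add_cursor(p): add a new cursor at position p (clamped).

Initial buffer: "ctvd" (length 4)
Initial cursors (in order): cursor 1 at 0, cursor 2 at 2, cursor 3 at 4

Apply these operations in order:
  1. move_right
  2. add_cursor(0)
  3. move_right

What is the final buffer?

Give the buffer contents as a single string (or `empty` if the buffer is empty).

Answer: ctvd

Derivation:
After op 1 (move_right): buffer="ctvd" (len 4), cursors c1@1 c2@3 c3@4, authorship ....
After op 2 (add_cursor(0)): buffer="ctvd" (len 4), cursors c4@0 c1@1 c2@3 c3@4, authorship ....
After op 3 (move_right): buffer="ctvd" (len 4), cursors c4@1 c1@2 c2@4 c3@4, authorship ....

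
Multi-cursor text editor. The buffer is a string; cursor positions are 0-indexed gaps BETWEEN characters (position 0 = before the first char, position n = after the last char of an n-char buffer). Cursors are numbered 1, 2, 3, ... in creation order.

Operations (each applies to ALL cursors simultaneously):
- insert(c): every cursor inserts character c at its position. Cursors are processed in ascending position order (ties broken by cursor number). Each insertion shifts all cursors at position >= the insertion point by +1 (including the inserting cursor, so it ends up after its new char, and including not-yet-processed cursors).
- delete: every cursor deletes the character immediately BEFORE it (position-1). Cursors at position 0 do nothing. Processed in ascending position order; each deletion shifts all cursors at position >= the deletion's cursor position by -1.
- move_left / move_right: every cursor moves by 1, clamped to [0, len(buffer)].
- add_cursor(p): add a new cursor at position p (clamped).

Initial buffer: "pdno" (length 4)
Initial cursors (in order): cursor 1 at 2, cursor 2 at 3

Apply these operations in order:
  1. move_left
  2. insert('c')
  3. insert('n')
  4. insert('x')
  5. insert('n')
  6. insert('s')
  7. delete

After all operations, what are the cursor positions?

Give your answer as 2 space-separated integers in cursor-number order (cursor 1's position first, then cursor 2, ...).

Answer: 5 10

Derivation:
After op 1 (move_left): buffer="pdno" (len 4), cursors c1@1 c2@2, authorship ....
After op 2 (insert('c')): buffer="pcdcno" (len 6), cursors c1@2 c2@4, authorship .1.2..
After op 3 (insert('n')): buffer="pcndcnno" (len 8), cursors c1@3 c2@6, authorship .11.22..
After op 4 (insert('x')): buffer="pcnxdcnxno" (len 10), cursors c1@4 c2@8, authorship .111.222..
After op 5 (insert('n')): buffer="pcnxndcnxnno" (len 12), cursors c1@5 c2@10, authorship .1111.2222..
After op 6 (insert('s')): buffer="pcnxnsdcnxnsno" (len 14), cursors c1@6 c2@12, authorship .11111.22222..
After op 7 (delete): buffer="pcnxndcnxnno" (len 12), cursors c1@5 c2@10, authorship .1111.2222..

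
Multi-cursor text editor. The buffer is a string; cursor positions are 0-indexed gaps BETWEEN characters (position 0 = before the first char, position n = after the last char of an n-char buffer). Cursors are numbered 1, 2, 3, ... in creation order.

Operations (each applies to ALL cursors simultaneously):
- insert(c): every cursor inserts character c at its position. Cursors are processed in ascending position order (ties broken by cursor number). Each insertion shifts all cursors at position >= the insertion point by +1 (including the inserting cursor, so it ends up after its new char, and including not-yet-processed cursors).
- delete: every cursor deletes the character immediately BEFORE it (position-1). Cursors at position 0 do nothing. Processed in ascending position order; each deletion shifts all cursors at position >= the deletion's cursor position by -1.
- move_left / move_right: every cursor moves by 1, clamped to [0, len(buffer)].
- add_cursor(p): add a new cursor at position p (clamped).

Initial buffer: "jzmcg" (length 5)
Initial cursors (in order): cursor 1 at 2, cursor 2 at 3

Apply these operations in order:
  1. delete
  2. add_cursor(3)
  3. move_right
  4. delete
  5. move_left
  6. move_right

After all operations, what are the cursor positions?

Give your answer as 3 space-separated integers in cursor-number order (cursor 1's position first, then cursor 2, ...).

Answer: 0 0 0

Derivation:
After op 1 (delete): buffer="jcg" (len 3), cursors c1@1 c2@1, authorship ...
After op 2 (add_cursor(3)): buffer="jcg" (len 3), cursors c1@1 c2@1 c3@3, authorship ...
After op 3 (move_right): buffer="jcg" (len 3), cursors c1@2 c2@2 c3@3, authorship ...
After op 4 (delete): buffer="" (len 0), cursors c1@0 c2@0 c3@0, authorship 
After op 5 (move_left): buffer="" (len 0), cursors c1@0 c2@0 c3@0, authorship 
After op 6 (move_right): buffer="" (len 0), cursors c1@0 c2@0 c3@0, authorship 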